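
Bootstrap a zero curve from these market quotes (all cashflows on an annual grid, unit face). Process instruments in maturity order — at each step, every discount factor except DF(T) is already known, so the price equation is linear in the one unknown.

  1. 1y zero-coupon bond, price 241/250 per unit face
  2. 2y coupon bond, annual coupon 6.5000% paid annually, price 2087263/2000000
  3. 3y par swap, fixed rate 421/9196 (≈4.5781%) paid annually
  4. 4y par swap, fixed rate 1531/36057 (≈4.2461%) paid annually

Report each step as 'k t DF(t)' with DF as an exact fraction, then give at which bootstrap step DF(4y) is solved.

1 1 241/250
2 2 9211/10000
3 3 8737/10000
4 4 8469/10000
DF(4y) is solved at step 4

step 1 [1y] zero: DF = P = 241/250 ≈ 0.964000
step 2 [2y] bond c/1=13/200: DF=(2087263/2000000 − 13/200·(0.964000))/(1+13/200) = 9211/10000 ≈ 0.921100
step 3 [3y] swap r/1=421/9196: DF=(1 − 421/9196·(0.964000+0.921100))/(1+421/9196) = 8737/10000 ≈ 0.873700
step 4 [4y] swap r/1=1531/36057: DF=(1 − 1531/36057·(0.964000+0.921100+0.873700))/(1+1531/36057) = 8469/10000 ≈ 0.846900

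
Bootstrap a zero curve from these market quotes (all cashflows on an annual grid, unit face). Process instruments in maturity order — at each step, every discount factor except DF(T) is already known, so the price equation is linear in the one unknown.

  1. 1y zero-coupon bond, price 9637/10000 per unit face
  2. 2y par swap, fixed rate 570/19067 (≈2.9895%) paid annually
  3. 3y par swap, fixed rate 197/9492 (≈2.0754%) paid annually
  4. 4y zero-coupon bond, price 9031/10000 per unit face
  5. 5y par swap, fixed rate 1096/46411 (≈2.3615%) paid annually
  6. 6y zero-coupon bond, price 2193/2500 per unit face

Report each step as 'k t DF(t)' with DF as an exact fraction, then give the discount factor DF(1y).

step 1 [1y] zero: DF = P = 9637/10000 ≈ 0.963700
step 2 [2y] swap r/1=570/19067: DF=(1 − 570/19067·(0.963700))/(1+570/19067) = 943/1000 ≈ 0.943000
step 3 [3y] swap r/1=197/9492: DF=(1 − 197/9492·(0.963700+0.943000))/(1+197/9492) = 9409/10000 ≈ 0.940900
step 4 [4y] zero: DF = P = 9031/10000 ≈ 0.903100
step 5 [5y] swap r/1=1096/46411: DF=(1 − 1096/46411·(0.963700+0.943000+0.940900+0.903100))/(1+1096/46411) = 1113/1250 ≈ 0.890400
step 6 [6y] zero: DF = P = 2193/2500 ≈ 0.877200

1 1 9637/10000
2 2 943/1000
3 3 9409/10000
4 4 9031/10000
5 5 1113/1250
6 6 2193/2500
DF(1y) = 9637/10000 ≈ 0.963700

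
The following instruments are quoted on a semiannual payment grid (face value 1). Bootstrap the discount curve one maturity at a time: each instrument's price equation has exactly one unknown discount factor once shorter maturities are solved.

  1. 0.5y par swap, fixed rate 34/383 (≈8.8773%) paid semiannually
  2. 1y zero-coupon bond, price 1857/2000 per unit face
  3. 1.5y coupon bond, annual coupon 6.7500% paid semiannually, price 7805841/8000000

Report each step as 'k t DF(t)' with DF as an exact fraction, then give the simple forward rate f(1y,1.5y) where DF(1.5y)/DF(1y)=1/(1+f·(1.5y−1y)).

step 1 [0.5y] swap r/2=17/383: DF=(1 − 17/383·(0))/(1+17/383) = 383/400 ≈ 0.957500
step 2 [1y] zero: DF = P = 1857/2000 ≈ 0.928500
step 3 [1.5y] bond c/2=27/800: DF=(7805841/8000000 − 27/800·(0.957500+0.928500))/(1+27/800) = 8823/10000 ≈ 0.882300

1 1/2 383/400
2 1 1857/2000
3 3/2 8823/10000
f(1y,1.5y) = ((1857/2000)/(8823/10000) − 1)/(1/2) = 308/2941 ≈ 10.4726%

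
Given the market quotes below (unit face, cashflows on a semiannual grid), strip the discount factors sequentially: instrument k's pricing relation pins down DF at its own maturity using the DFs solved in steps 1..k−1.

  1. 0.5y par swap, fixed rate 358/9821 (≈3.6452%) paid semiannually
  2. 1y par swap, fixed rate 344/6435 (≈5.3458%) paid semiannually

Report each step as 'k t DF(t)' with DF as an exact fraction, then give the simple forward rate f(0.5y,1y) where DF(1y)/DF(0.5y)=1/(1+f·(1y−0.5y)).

step 1 [0.5y] swap r/2=179/9821: DF=(1 − 179/9821·(0))/(1+179/9821) = 9821/10000 ≈ 0.982100
step 2 [1y] swap r/2=172/6435: DF=(1 − 172/6435·(0.982100))/(1+172/6435) = 2371/2500 ≈ 0.948400

1 1/2 9821/10000
2 1 2371/2500
f(0.5y,1y) = ((9821/10000)/(2371/2500) − 1)/(1/2) = 337/4742 ≈ 7.1067%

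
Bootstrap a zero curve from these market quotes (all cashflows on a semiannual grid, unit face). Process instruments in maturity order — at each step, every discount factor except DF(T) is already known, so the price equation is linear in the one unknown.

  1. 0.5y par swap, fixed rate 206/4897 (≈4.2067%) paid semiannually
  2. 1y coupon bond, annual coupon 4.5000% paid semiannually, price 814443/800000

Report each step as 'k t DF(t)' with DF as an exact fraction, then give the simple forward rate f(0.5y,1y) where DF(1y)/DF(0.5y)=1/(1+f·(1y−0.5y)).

1 1/2 4897/5000
2 1 9741/10000
f(0.5y,1y) = ((4897/5000)/(9741/10000) − 1)/(1/2) = 106/9741 ≈ 1.0882%

step 1 [0.5y] swap r/2=103/4897: DF=(1 − 103/4897·(0))/(1+103/4897) = 4897/5000 ≈ 0.979400
step 2 [1y] bond c/2=9/400: DF=(814443/800000 − 9/400·(0.979400))/(1+9/400) = 9741/10000 ≈ 0.974100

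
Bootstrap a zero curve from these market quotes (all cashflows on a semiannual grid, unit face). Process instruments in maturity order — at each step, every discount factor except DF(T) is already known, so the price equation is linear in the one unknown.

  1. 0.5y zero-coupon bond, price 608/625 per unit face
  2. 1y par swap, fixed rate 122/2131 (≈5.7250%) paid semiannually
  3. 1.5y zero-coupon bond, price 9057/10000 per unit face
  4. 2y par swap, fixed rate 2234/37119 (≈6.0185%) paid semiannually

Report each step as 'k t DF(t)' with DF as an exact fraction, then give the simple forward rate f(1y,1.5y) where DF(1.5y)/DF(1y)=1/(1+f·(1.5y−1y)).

1 1/2 608/625
2 1 9451/10000
3 3/2 9057/10000
4 2 8883/10000
f(1y,1.5y) = ((9451/10000)/(9057/10000) − 1)/(1/2) = 788/9057 ≈ 8.7005%

step 1 [0.5y] zero: DF = P = 608/625 ≈ 0.972800
step 2 [1y] swap r/2=61/2131: DF=(1 − 61/2131·(0.972800))/(1+61/2131) = 9451/10000 ≈ 0.945100
step 3 [1.5y] zero: DF = P = 9057/10000 ≈ 0.905700
step 4 [2y] swap r/2=1117/37119: DF=(1 − 1117/37119·(0.972800+0.945100+0.905700))/(1+1117/37119) = 8883/10000 ≈ 0.888300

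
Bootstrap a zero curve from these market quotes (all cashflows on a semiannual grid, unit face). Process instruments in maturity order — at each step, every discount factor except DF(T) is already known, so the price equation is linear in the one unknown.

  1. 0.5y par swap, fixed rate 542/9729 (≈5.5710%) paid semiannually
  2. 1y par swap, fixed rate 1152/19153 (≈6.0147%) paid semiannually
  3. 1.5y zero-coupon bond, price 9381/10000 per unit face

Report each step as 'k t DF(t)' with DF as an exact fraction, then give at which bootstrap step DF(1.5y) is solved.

step 1 [0.5y] swap r/2=271/9729: DF=(1 − 271/9729·(0))/(1+271/9729) = 9729/10000 ≈ 0.972900
step 2 [1y] swap r/2=576/19153: DF=(1 − 576/19153·(0.972900))/(1+576/19153) = 589/625 ≈ 0.942400
step 3 [1.5y] zero: DF = P = 9381/10000 ≈ 0.938100

1 1/2 9729/10000
2 1 589/625
3 3/2 9381/10000
DF(1.5y) is solved at step 3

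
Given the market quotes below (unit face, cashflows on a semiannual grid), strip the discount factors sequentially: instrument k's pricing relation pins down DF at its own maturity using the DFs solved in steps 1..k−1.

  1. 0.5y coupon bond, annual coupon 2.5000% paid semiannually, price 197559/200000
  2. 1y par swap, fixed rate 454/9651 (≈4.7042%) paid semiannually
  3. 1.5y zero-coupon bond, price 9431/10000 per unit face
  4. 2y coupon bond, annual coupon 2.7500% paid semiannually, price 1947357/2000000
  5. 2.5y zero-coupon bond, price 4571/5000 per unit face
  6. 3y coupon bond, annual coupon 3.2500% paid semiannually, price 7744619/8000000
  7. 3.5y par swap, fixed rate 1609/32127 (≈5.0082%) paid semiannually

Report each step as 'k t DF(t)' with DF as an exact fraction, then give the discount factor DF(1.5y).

1 1/2 2439/2500
2 1 4773/5000
3 3/2 9431/10000
4 2 1843/2000
5 5/2 4571/5000
6 3 8773/10000
7 7/2 8391/10000
DF(1.5y) = 9431/10000 ≈ 0.943100

step 1 [0.5y] bond c/2=1/80: DF=(197559/200000 − 1/80·(0))/(1+1/80) = 2439/2500 ≈ 0.975600
step 2 [1y] swap r/2=227/9651: DF=(1 − 227/9651·(0.975600))/(1+227/9651) = 4773/5000 ≈ 0.954600
step 3 [1.5y] zero: DF = P = 9431/10000 ≈ 0.943100
step 4 [2y] bond c/2=11/800: DF=(1947357/2000000 − 11/800·(0.975600+0.954600+0.943100))/(1+11/800) = 1843/2000 ≈ 0.921500
step 5 [2.5y] zero: DF = P = 4571/5000 ≈ 0.914200
step 6 [3y] bond c/2=13/800: DF=(7744619/8000000 − 13/800·(0.975600+0.954600+0.943100+0.921500+0.914200))/(1+13/800) = 8773/10000 ≈ 0.877300
step 7 [3.5y] swap r/2=1609/64254: DF=(1 − 1609/64254·(0.975600+0.954600+0.943100+0.921500+0.914200+0.877300))/(1+1609/64254) = 8391/10000 ≈ 0.839100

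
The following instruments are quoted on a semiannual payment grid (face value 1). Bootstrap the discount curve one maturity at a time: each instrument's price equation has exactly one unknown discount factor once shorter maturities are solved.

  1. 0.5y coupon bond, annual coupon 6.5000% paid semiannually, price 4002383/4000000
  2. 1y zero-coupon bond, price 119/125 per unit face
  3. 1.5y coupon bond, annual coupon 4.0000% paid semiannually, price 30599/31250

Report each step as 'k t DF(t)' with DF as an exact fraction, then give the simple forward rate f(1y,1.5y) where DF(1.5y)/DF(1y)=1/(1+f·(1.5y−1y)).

1 1/2 9691/10000
2 1 119/125
3 3/2 9223/10000
f(1y,1.5y) = ((119/125)/(9223/10000) − 1)/(1/2) = 594/9223 ≈ 6.4404%

step 1 [0.5y] bond c/2=13/400: DF=(4002383/4000000 − 13/400·(0))/(1+13/400) = 9691/10000 ≈ 0.969100
step 2 [1y] zero: DF = P = 119/125 ≈ 0.952000
step 3 [1.5y] bond c/2=1/50: DF=(30599/31250 − 1/50·(0.969100+0.952000))/(1+1/50) = 9223/10000 ≈ 0.922300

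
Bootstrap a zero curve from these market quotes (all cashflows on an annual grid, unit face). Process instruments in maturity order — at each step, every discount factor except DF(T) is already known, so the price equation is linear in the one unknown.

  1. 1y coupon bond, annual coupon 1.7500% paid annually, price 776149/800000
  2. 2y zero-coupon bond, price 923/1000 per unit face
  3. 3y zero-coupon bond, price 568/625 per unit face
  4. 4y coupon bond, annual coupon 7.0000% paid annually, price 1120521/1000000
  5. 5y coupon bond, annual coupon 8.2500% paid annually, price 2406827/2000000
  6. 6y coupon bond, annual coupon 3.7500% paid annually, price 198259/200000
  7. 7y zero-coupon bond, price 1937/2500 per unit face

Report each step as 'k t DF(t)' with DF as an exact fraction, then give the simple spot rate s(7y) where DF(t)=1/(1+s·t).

step 1 [1y] bond c/1=7/400: DF=(776149/800000 − 7/400·(0))/(1+7/400) = 1907/2000 ≈ 0.953500
step 2 [2y] zero: DF = P = 923/1000 ≈ 0.923000
step 3 [3y] zero: DF = P = 568/625 ≈ 0.908800
step 4 [4y] bond c/1=7/100: DF=(1120521/1000000 − 7/100·(0.953500+0.923000+0.908800))/(1+7/100) = 173/200 ≈ 0.865000
step 5 [5y] bond c/1=33/400: DF=(2406827/2000000 − 33/400·(0.953500+0.923000+0.908800+0.865000))/(1+33/400) = 1667/2000 ≈ 0.833500
step 6 [6y] bond c/1=3/80: DF=(198259/200000 − 3/80·(0.953500+0.923000+0.908800+0.865000+0.833500))/(1+3/80) = 3967/5000 ≈ 0.793400
step 7 [7y] zero: DF = P = 1937/2500 ≈ 0.774800

1 1 1907/2000
2 2 923/1000
3 3 568/625
4 4 173/200
5 5 1667/2000
6 6 3967/5000
7 7 1937/2500
s(7y) = (1/(1937/2500) − 1)/(7) = 563/13559 ≈ 4.1522%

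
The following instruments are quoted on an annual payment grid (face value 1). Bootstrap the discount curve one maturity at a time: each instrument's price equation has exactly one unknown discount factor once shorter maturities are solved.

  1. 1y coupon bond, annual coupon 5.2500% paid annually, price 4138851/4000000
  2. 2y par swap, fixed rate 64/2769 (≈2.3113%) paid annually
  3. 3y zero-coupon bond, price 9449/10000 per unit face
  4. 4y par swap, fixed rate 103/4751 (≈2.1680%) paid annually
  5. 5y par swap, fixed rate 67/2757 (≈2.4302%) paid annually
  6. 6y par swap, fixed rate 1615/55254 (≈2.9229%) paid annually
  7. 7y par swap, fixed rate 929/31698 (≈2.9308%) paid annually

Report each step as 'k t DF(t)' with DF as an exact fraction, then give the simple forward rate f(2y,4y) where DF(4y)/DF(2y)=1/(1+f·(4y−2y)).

step 1 [1y] bond c/1=21/400: DF=(4138851/4000000 − 21/400·(0))/(1+21/400) = 9831/10000 ≈ 0.983100
step 2 [2y] swap r/1=64/2769: DF=(1 − 64/2769·(0.983100))/(1+64/2769) = 597/625 ≈ 0.955200
step 3 [3y] zero: DF = P = 9449/10000 ≈ 0.944900
step 4 [4y] swap r/1=103/4751: DF=(1 − 103/4751·(0.983100+0.955200+0.944900))/(1+103/4751) = 1147/1250 ≈ 0.917600
step 5 [5y] swap r/1=67/2757: DF=(1 − 67/2757·(0.983100+0.955200+0.944900+0.917600))/(1+67/2757) = 8861/10000 ≈ 0.886100
step 6 [6y] swap r/1=1615/55254: DF=(1 − 1615/55254·(0.983100+0.955200+0.944900+0.917600+0.886100))/(1+1615/55254) = 1677/2000 ≈ 0.838500
step 7 [7y] swap r/1=929/31698: DF=(1 − 929/31698·(0.983100+0.955200+0.944900+0.917600+0.886100+0.838500))/(1+929/31698) = 4071/5000 ≈ 0.814200

1 1 9831/10000
2 2 597/625
3 3 9449/10000
4 4 1147/1250
5 5 8861/10000
6 6 1677/2000
7 7 4071/5000
f(2y,4y) = ((597/625)/(1147/1250) − 1)/(2) = 47/2294 ≈ 2.0488%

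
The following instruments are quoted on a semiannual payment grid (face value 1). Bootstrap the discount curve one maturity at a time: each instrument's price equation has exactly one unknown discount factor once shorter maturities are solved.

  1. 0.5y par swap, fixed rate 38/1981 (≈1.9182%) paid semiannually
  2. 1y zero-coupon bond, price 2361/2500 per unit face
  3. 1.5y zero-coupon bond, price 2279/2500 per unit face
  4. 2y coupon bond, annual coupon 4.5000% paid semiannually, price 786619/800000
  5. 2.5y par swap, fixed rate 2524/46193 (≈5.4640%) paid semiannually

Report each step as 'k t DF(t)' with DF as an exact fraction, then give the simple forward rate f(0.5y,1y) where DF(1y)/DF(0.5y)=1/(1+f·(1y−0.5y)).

1 1/2 1981/2000
2 1 2361/2500
3 3/2 2279/2500
4 2 899/1000
5 5/2 4369/5000
f(0.5y,1y) = ((1981/2000)/(2361/2500) − 1)/(1/2) = 461/4722 ≈ 9.7628%

step 1 [0.5y] swap r/2=19/1981: DF=(1 − 19/1981·(0))/(1+19/1981) = 1981/2000 ≈ 0.990500
step 2 [1y] zero: DF = P = 2361/2500 ≈ 0.944400
step 3 [1.5y] zero: DF = P = 2279/2500 ≈ 0.911600
step 4 [2y] bond c/2=9/400: DF=(786619/800000 − 9/400·(0.990500+0.944400+0.911600))/(1+9/400) = 899/1000 ≈ 0.899000
step 5 [2.5y] swap r/2=1262/46193: DF=(1 − 1262/46193·(0.990500+0.944400+0.911600+0.899000))/(1+1262/46193) = 4369/5000 ≈ 0.873800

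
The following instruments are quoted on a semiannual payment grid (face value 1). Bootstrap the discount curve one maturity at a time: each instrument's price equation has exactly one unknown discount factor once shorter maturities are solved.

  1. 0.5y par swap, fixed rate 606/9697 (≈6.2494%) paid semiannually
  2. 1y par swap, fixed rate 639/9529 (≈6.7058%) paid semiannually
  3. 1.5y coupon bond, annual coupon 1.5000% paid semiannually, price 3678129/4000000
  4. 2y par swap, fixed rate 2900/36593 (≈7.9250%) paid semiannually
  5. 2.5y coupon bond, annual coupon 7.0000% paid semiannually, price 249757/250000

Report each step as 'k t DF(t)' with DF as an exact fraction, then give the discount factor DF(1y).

step 1 [0.5y] swap r/2=303/9697: DF=(1 − 303/9697·(0))/(1+303/9697) = 9697/10000 ≈ 0.969700
step 2 [1y] swap r/2=639/19058: DF=(1 − 639/19058·(0.969700))/(1+639/19058) = 9361/10000 ≈ 0.936100
step 3 [1.5y] bond c/2=3/400: DF=(3678129/4000000 − 3/400·(0.969700+0.936100))/(1+3/400) = 1797/2000 ≈ 0.898500
step 4 [2y] swap r/2=1450/36593: DF=(1 − 1450/36593·(0.969700+0.936100+0.898500))/(1+1450/36593) = 171/200 ≈ 0.855000
step 5 [2.5y] bond c/2=7/200: DF=(249757/250000 − 7/200·(0.969700+0.936100+0.898500+0.855000))/(1+7/200) = 1683/2000 ≈ 0.841500

1 1/2 9697/10000
2 1 9361/10000
3 3/2 1797/2000
4 2 171/200
5 5/2 1683/2000
DF(1y) = 9361/10000 ≈ 0.936100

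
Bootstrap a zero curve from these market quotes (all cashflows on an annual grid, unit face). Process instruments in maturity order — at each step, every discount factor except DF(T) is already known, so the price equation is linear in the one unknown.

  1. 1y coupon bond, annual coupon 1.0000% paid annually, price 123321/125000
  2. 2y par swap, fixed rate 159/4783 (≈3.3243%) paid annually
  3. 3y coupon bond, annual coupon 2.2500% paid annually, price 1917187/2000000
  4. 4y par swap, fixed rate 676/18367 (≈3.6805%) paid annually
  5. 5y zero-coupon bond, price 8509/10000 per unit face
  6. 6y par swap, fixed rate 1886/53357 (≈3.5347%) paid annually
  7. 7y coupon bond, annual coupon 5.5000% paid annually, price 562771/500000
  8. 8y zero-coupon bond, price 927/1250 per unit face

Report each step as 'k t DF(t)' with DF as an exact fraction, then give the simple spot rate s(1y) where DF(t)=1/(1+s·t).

step 1 [1y] bond c/1=1/100: DF=(123321/125000 − 1/100·(0))/(1+1/100) = 1221/1250 ≈ 0.976800
step 2 [2y] swap r/1=159/4783: DF=(1 − 159/4783·(0.976800))/(1+159/4783) = 2341/2500 ≈ 0.936400
step 3 [3y] bond c/1=9/400: DF=(1917187/2000000 − 9/400·(0.976800+0.936400))/(1+9/400) = 4477/5000 ≈ 0.895400
step 4 [4y] swap r/1=676/18367: DF=(1 − 676/18367·(0.976800+0.936400+0.895400))/(1+676/18367) = 1081/1250 ≈ 0.864800
step 5 [5y] zero: DF = P = 8509/10000 ≈ 0.850900
step 6 [6y] swap r/1=1886/53357: DF=(1 − 1886/53357·(0.976800+0.936400+0.895400+0.864800+0.850900))/(1+1886/53357) = 4057/5000 ≈ 0.811400
step 7 [7y] bond c/1=11/200: DF=(562771/500000 − 11/200·(0.976800+0.936400+0.895400+0.864800+0.850900+0.811400))/(1+11/200) = 7887/10000 ≈ 0.788700
step 8 [8y] zero: DF = P = 927/1250 ≈ 0.741600

1 1 1221/1250
2 2 2341/2500
3 3 4477/5000
4 4 1081/1250
5 5 8509/10000
6 6 4057/5000
7 7 7887/10000
8 8 927/1250
s(1y) = (1/(1221/1250) − 1)/(1) = 29/1221 ≈ 2.3751%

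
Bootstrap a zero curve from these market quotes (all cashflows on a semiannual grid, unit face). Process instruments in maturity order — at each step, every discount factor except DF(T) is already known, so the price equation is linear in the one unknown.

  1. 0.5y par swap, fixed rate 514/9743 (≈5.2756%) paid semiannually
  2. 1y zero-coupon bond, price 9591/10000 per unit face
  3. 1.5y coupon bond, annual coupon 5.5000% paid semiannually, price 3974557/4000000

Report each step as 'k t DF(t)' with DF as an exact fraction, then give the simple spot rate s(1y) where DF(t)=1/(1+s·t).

step 1 [0.5y] swap r/2=257/9743: DF=(1 − 257/9743·(0))/(1+257/9743) = 9743/10000 ≈ 0.974300
step 2 [1y] zero: DF = P = 9591/10000 ≈ 0.959100
step 3 [1.5y] bond c/2=11/400: DF=(3974557/4000000 − 11/400·(0.974300+0.959100))/(1+11/400) = 9153/10000 ≈ 0.915300

1 1/2 9743/10000
2 1 9591/10000
3 3/2 9153/10000
s(1y) = (1/(9591/10000) − 1)/(1) = 409/9591 ≈ 4.2644%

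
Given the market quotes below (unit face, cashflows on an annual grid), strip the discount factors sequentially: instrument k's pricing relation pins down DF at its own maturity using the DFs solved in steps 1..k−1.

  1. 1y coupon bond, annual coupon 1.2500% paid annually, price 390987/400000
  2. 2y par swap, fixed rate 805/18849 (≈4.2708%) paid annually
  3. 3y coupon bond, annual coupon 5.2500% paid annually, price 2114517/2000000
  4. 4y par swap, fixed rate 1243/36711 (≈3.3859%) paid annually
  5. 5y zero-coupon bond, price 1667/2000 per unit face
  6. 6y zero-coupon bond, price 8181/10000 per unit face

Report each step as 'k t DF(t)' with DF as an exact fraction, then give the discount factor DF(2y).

step 1 [1y] bond c/1=1/80: DF=(390987/400000 − 1/80·(0))/(1+1/80) = 4827/5000 ≈ 0.965400
step 2 [2y] swap r/1=805/18849: DF=(1 − 805/18849·(0.965400))/(1+805/18849) = 1839/2000 ≈ 0.919500
step 3 [3y] bond c/1=21/400: DF=(2114517/2000000 − 21/400·(0.965400+0.919500))/(1+21/400) = 1821/2000 ≈ 0.910500
step 4 [4y] swap r/1=1243/36711: DF=(1 − 1243/36711·(0.965400+0.919500+0.910500))/(1+1243/36711) = 8757/10000 ≈ 0.875700
step 5 [5y] zero: DF = P = 1667/2000 ≈ 0.833500
step 6 [6y] zero: DF = P = 8181/10000 ≈ 0.818100

1 1 4827/5000
2 2 1839/2000
3 3 1821/2000
4 4 8757/10000
5 5 1667/2000
6 6 8181/10000
DF(2y) = 1839/2000 ≈ 0.919500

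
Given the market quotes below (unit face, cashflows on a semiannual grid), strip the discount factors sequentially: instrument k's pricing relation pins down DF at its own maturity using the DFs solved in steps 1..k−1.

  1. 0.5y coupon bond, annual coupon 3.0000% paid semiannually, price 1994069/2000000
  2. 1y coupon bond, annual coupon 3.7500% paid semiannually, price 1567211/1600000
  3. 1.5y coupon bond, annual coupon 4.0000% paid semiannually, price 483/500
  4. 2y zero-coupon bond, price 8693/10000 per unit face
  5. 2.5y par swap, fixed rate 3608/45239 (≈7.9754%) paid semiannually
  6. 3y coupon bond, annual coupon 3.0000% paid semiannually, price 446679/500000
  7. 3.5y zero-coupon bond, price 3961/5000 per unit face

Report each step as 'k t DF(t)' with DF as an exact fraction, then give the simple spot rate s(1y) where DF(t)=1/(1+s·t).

1 1/2 9823/10000
2 1 4717/5000
3 3/2 9093/10000
4 2 8693/10000
5 5/2 2049/2500
6 3 8133/10000
7 7/2 3961/5000
s(1y) = (1/(4717/5000) − 1)/(1) = 283/4717 ≈ 5.9996%

step 1 [0.5y] bond c/2=3/200: DF=(1994069/2000000 − 3/200·(0))/(1+3/200) = 9823/10000 ≈ 0.982300
step 2 [1y] bond c/2=3/160: DF=(1567211/1600000 − 3/160·(0.982300))/(1+3/160) = 4717/5000 ≈ 0.943400
step 3 [1.5y] bond c/2=1/50: DF=(483/500 − 1/50·(0.982300+0.943400))/(1+1/50) = 9093/10000 ≈ 0.909300
step 4 [2y] zero: DF = P = 8693/10000 ≈ 0.869300
step 5 [2.5y] swap r/2=1804/45239: DF=(1 − 1804/45239·(0.982300+0.943400+0.909300+0.869300))/(1+1804/45239) = 2049/2500 ≈ 0.819600
step 6 [3y] bond c/2=3/200: DF=(446679/500000 − 3/200·(0.982300+0.943400+0.909300+0.869300+0.819600))/(1+3/200) = 8133/10000 ≈ 0.813300
step 7 [3.5y] zero: DF = P = 3961/5000 ≈ 0.792200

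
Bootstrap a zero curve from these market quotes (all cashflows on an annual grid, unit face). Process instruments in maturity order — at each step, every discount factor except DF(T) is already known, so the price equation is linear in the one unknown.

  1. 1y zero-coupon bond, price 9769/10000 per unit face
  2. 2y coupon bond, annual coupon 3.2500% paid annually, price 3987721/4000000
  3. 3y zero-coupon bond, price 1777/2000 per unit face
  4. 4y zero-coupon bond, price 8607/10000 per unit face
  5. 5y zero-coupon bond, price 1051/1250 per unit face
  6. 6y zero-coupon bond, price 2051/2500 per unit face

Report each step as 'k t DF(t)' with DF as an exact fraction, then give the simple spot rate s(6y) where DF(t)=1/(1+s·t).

step 1 [1y] zero: DF = P = 9769/10000 ≈ 0.976900
step 2 [2y] bond c/1=13/400: DF=(3987721/4000000 − 13/400·(0.976900))/(1+13/400) = 2337/2500 ≈ 0.934800
step 3 [3y] zero: DF = P = 1777/2000 ≈ 0.888500
step 4 [4y] zero: DF = P = 8607/10000 ≈ 0.860700
step 5 [5y] zero: DF = P = 1051/1250 ≈ 0.840800
step 6 [6y] zero: DF = P = 2051/2500 ≈ 0.820400

1 1 9769/10000
2 2 2337/2500
3 3 1777/2000
4 4 8607/10000
5 5 1051/1250
6 6 2051/2500
s(6y) = (1/(2051/2500) − 1)/(6) = 449/12306 ≈ 3.6486%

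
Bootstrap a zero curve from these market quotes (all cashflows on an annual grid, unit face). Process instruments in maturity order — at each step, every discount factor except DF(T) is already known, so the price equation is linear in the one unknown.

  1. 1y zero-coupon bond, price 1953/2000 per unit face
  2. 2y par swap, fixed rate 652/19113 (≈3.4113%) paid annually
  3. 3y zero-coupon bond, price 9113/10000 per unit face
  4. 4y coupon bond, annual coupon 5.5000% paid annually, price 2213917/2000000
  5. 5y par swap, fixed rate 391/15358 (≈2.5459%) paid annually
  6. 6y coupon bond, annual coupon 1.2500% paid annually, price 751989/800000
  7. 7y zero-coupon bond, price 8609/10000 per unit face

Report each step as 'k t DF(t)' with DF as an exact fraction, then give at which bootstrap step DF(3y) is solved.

step 1 [1y] zero: DF = P = 1953/2000 ≈ 0.976500
step 2 [2y] swap r/1=652/19113: DF=(1 − 652/19113·(0.976500))/(1+652/19113) = 2337/2500 ≈ 0.934800
step 3 [3y] zero: DF = P = 9113/10000 ≈ 0.911300
step 4 [4y] bond c/1=11/200: DF=(2213917/2000000 − 11/200·(0.976500+0.934800+0.911300))/(1+11/200) = 9021/10000 ≈ 0.902100
step 5 [5y] swap r/1=391/15358: DF=(1 − 391/15358·(0.976500+0.934800+0.911300+0.902100))/(1+391/15358) = 8827/10000 ≈ 0.882700
step 6 [6y] bond c/1=1/80: DF=(751989/800000 − 1/80·(0.976500+0.934800+0.911300+0.902100+0.882700))/(1+1/80) = 1743/2000 ≈ 0.871500
step 7 [7y] zero: DF = P = 8609/10000 ≈ 0.860900

1 1 1953/2000
2 2 2337/2500
3 3 9113/10000
4 4 9021/10000
5 5 8827/10000
6 6 1743/2000
7 7 8609/10000
DF(3y) is solved at step 3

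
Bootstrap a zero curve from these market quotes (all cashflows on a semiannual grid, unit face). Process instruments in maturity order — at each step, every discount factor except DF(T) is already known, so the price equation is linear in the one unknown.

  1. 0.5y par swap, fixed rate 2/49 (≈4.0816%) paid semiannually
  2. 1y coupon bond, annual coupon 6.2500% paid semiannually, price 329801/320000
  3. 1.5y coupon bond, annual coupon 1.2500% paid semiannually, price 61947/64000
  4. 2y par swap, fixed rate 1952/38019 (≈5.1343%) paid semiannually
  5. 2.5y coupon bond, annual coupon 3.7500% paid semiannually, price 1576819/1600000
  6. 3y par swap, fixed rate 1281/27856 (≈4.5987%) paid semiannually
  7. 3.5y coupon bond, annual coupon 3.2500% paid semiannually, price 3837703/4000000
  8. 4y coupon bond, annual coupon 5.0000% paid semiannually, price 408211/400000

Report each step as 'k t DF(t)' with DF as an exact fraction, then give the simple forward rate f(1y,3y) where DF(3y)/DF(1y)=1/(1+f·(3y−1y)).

step 1 [0.5y] swap r/2=1/49: DF=(1 − 1/49·(0))/(1+1/49) = 49/50 ≈ 0.980000
step 2 [1y] bond c/2=1/32: DF=(329801/320000 − 1/32·(0.980000))/(1+1/32) = 9697/10000 ≈ 0.969700
step 3 [1.5y] bond c/2=1/160: DF=(61947/64000 − 1/160·(0.980000+0.969700))/(1+1/160) = 4749/5000 ≈ 0.949800
step 4 [2y] swap r/2=976/38019: DF=(1 − 976/38019·(0.980000+0.969700+0.949800))/(1+976/38019) = 564/625 ≈ 0.902400
step 5 [2.5y] bond c/2=3/160: DF=(1576819/1600000 − 3/160·(0.980000+0.969700+0.949800+0.902400))/(1+3/160) = 4487/5000 ≈ 0.897400
step 6 [3y] swap r/2=1281/55712: DF=(1 − 1281/55712·(0.980000+0.969700+0.949800+0.902400+0.897400))/(1+1281/55712) = 8719/10000 ≈ 0.871900
step 7 [3.5y] bond c/2=13/800: DF=(3837703/4000000 − 13/800·(0.980000+0.969700+0.949800+0.902400+0.897400+0.871900))/(1+13/800) = 171/200 ≈ 0.855000
step 8 [4y] bond c/2=1/40: DF=(408211/400000 − 1/40·(0.980000+0.969700+0.949800+0.902400+0.897400+0.871900+0.855000))/(1+1/40) = 8389/10000 ≈ 0.838900

1 1/2 49/50
2 1 9697/10000
3 3/2 4749/5000
4 2 564/625
5 5/2 4487/5000
6 3 8719/10000
7 7/2 171/200
8 4 8389/10000
f(1y,3y) = ((9697/10000)/(8719/10000) − 1)/(2) = 489/8719 ≈ 5.6084%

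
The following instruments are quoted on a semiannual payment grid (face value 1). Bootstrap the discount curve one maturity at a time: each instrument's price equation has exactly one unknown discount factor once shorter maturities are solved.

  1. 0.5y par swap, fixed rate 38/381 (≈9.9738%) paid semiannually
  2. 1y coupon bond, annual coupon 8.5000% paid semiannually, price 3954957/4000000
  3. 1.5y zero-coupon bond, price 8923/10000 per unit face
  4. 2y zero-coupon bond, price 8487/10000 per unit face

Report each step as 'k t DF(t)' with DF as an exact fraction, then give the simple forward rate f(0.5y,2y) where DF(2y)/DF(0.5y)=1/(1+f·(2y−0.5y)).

1 1/2 381/400
2 1 1137/1250
3 3/2 8923/10000
4 2 8487/10000
f(0.5y,2y) = ((381/400)/(8487/10000) − 1)/(3/2) = 692/8487 ≈ 8.1536%

step 1 [0.5y] swap r/2=19/381: DF=(1 − 19/381·(0))/(1+19/381) = 381/400 ≈ 0.952500
step 2 [1y] bond c/2=17/400: DF=(3954957/4000000 − 17/400·(0.952500))/(1+17/400) = 1137/1250 ≈ 0.909600
step 3 [1.5y] zero: DF = P = 8923/10000 ≈ 0.892300
step 4 [2y] zero: DF = P = 8487/10000 ≈ 0.848700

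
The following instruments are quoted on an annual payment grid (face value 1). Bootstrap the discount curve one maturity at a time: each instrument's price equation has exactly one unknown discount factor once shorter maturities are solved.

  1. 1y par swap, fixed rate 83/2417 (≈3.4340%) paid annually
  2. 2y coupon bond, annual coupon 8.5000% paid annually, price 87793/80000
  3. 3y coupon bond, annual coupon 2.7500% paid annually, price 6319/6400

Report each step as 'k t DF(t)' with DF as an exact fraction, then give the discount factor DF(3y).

step 1 [1y] swap r/1=83/2417: DF=(1 − 83/2417·(0))/(1+83/2417) = 2417/2500 ≈ 0.966800
step 2 [2y] bond c/1=17/200: DF=(87793/80000 − 17/200·(0.966800))/(1+17/200) = 9357/10000 ≈ 0.935700
step 3 [3y] bond c/1=11/400: DF=(6319/6400 − 11/400·(0.966800+0.935700))/(1+11/400) = 91/100 ≈ 0.910000

1 1 2417/2500
2 2 9357/10000
3 3 91/100
DF(3y) = 91/100 ≈ 0.910000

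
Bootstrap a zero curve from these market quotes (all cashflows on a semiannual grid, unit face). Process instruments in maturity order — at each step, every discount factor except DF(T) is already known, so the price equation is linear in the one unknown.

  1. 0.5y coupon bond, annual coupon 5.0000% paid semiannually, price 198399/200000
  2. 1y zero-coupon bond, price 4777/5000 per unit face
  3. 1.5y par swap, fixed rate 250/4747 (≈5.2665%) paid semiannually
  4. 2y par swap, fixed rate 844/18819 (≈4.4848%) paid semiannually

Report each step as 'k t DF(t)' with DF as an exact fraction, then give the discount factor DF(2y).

1 1/2 4839/5000
2 1 4777/5000
3 3/2 37/40
4 2 2289/2500
DF(2y) = 2289/2500 ≈ 0.915600

step 1 [0.5y] bond c/2=1/40: DF=(198399/200000 − 1/40·(0))/(1+1/40) = 4839/5000 ≈ 0.967800
step 2 [1y] zero: DF = P = 4777/5000 ≈ 0.955400
step 3 [1.5y] swap r/2=125/4747: DF=(1 − 125/4747·(0.967800+0.955400))/(1+125/4747) = 37/40 ≈ 0.925000
step 4 [2y] swap r/2=422/18819: DF=(1 − 422/18819·(0.967800+0.955400+0.925000))/(1+422/18819) = 2289/2500 ≈ 0.915600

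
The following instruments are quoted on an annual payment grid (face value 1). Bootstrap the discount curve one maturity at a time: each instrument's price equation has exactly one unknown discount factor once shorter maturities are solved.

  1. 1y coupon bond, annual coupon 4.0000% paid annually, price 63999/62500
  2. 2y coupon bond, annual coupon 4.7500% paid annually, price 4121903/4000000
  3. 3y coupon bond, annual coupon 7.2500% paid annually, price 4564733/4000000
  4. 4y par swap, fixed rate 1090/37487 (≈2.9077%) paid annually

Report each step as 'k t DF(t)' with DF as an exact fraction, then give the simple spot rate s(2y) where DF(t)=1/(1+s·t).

step 1 [1y] bond c/1=1/25: DF=(63999/62500 − 1/25·(0))/(1+1/25) = 4923/5000 ≈ 0.984600
step 2 [2y] bond c/1=19/400: DF=(4121903/4000000 − 19/400·(0.984600))/(1+19/400) = 9391/10000 ≈ 0.939100
step 3 [3y] bond c/1=29/400: DF=(4564733/4000000 − 29/400·(0.984600+0.939100))/(1+29/400) = 467/500 ≈ 0.934000
step 4 [4y] swap r/1=1090/37487: DF=(1 − 1090/37487·(0.984600+0.939100+0.934000))/(1+1090/37487) = 891/1000 ≈ 0.891000

1 1 4923/5000
2 2 9391/10000
3 3 467/500
4 4 891/1000
s(2y) = (1/(9391/10000) − 1)/(2) = 609/18782 ≈ 3.2425%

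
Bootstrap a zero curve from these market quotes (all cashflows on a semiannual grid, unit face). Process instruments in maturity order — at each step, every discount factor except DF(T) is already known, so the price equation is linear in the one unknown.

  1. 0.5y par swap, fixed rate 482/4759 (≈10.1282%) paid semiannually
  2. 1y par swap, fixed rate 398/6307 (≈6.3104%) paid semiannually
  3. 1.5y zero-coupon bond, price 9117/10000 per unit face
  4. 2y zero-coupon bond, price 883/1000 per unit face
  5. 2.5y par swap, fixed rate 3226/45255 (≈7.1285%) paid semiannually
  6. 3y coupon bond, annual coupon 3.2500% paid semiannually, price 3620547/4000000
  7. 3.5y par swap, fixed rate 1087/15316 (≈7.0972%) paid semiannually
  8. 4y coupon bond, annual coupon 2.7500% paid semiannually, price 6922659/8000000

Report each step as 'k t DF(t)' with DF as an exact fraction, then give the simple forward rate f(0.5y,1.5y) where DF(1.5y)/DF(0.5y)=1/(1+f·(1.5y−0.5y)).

1 1/2 4759/5000
2 1 9403/10000
3 3/2 9117/10000
4 2 883/1000
5 5/2 8387/10000
6 3 8183/10000
7 7/2 3913/5000
8 4 1541/2000
f(0.5y,1.5y) = ((4759/5000)/(9117/10000) − 1)/(1) = 401/9117 ≈ 4.3984%

step 1 [0.5y] swap r/2=241/4759: DF=(1 − 241/4759·(0))/(1+241/4759) = 4759/5000 ≈ 0.951800
step 2 [1y] swap r/2=199/6307: DF=(1 − 199/6307·(0.951800))/(1+199/6307) = 9403/10000 ≈ 0.940300
step 3 [1.5y] zero: DF = P = 9117/10000 ≈ 0.911700
step 4 [2y] zero: DF = P = 883/1000 ≈ 0.883000
step 5 [2.5y] swap r/2=1613/45255: DF=(1 − 1613/45255·(0.951800+0.940300+0.911700+0.883000))/(1+1613/45255) = 8387/10000 ≈ 0.838700
step 6 [3y] bond c/2=13/800: DF=(3620547/4000000 − 13/800·(0.951800+0.940300+0.911700+0.883000+0.838700))/(1+13/800) = 8183/10000 ≈ 0.818300
step 7 [3.5y] swap r/2=1087/30632: DF=(1 − 1087/30632·(0.951800+0.940300+0.911700+0.883000+0.838700+0.818300))/(1+1087/30632) = 3913/5000 ≈ 0.782600
step 8 [4y] bond c/2=11/800: DF=(6922659/8000000 − 11/800·(0.951800+0.940300+0.911700+0.883000+0.838700+0.818300+0.782600))/(1+11/800) = 1541/2000 ≈ 0.770500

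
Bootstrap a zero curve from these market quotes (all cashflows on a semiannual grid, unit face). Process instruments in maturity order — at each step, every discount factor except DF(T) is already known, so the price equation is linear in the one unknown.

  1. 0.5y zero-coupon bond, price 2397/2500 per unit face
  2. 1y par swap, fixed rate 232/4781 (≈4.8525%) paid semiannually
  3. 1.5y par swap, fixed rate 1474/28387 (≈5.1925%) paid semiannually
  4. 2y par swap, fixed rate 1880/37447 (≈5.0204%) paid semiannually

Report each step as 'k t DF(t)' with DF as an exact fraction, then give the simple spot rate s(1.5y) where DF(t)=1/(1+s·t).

step 1 [0.5y] zero: DF = P = 2397/2500 ≈ 0.958800
step 2 [1y] swap r/2=116/4781: DF=(1 − 116/4781·(0.958800))/(1+116/4781) = 596/625 ≈ 0.953600
step 3 [1.5y] swap r/2=737/28387: DF=(1 − 737/28387·(0.958800+0.953600))/(1+737/28387) = 9263/10000 ≈ 0.926300
step 4 [2y] swap r/2=940/37447: DF=(1 − 940/37447·(0.958800+0.953600+0.926300))/(1+940/37447) = 453/500 ≈ 0.906000

1 1/2 2397/2500
2 1 596/625
3 3/2 9263/10000
4 2 453/500
s(1.5y) = (1/(9263/10000) − 1)/(3/2) = 1474/27789 ≈ 5.3043%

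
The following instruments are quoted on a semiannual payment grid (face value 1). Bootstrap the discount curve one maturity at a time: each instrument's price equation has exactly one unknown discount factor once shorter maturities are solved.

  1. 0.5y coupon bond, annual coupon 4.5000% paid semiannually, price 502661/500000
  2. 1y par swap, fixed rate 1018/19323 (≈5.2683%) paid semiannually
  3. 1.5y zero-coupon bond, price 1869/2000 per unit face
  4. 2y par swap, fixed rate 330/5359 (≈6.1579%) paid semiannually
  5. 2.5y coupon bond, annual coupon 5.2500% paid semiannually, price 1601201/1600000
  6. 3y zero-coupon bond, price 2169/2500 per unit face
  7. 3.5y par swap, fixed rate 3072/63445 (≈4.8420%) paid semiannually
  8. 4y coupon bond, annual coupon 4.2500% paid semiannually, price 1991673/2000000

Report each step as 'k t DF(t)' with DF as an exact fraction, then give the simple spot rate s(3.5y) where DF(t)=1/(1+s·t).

1 1/2 1229/1250
2 1 9491/10000
3 3/2 1869/2000
4 2 1769/2000
5 5/2 1099/1250
6 3 2169/2500
7 7/2 529/625
8 4 8431/10000
s(3.5y) = (1/(529/625) − 1)/(7/2) = 192/3703 ≈ 5.1850%

step 1 [0.5y] bond c/2=9/400: DF=(502661/500000 − 9/400·(0))/(1+9/400) = 1229/1250 ≈ 0.983200
step 2 [1y] swap r/2=509/19323: DF=(1 − 509/19323·(0.983200))/(1+509/19323) = 9491/10000 ≈ 0.949100
step 3 [1.5y] zero: DF = P = 1869/2000 ≈ 0.934500
step 4 [2y] swap r/2=165/5359: DF=(1 − 165/5359·(0.983200+0.949100+0.934500))/(1+165/5359) = 1769/2000 ≈ 0.884500
step 5 [2.5y] bond c/2=21/800: DF=(1601201/1600000 − 21/800·(0.983200+0.949100+0.934500+0.884500))/(1+21/800) = 1099/1250 ≈ 0.879200
step 6 [3y] zero: DF = P = 2169/2500 ≈ 0.867600
step 7 [3.5y] swap r/2=1536/63445: DF=(1 − 1536/63445·(0.983200+0.949100+0.934500+0.884500+0.879200+0.867600))/(1+1536/63445) = 529/625 ≈ 0.846400
step 8 [4y] bond c/2=17/800: DF=(1991673/2000000 − 17/800·(0.983200+0.949100+0.934500+0.884500+0.879200+0.867600+0.846400))/(1+17/800) = 8431/10000 ≈ 0.843100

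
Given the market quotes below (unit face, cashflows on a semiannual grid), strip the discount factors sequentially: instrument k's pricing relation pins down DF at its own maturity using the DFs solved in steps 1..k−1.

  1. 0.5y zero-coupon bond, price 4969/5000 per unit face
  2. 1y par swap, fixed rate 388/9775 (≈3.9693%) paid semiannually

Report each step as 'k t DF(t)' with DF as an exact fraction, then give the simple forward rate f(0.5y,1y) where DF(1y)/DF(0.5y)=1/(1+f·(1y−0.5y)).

step 1 [0.5y] zero: DF = P = 4969/5000 ≈ 0.993800
step 2 [1y] swap r/2=194/9775: DF=(1 − 194/9775·(0.993800))/(1+194/9775) = 2403/2500 ≈ 0.961200

1 1/2 4969/5000
2 1 2403/2500
f(0.5y,1y) = ((4969/5000)/(2403/2500) − 1)/(1/2) = 163/2403 ≈ 6.7832%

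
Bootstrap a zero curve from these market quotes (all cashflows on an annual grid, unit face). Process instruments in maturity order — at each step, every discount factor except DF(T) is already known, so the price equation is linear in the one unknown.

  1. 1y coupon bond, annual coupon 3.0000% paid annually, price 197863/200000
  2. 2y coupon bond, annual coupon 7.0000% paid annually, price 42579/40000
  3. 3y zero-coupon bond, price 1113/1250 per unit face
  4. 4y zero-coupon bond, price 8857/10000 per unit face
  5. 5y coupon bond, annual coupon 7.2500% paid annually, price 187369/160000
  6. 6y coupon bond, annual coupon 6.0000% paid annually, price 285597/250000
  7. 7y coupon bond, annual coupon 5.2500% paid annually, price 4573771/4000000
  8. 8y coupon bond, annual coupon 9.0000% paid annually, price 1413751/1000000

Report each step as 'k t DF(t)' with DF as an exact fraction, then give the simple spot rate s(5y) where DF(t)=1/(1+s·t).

step 1 [1y] bond c/1=3/100: DF=(197863/200000 − 3/100·(0))/(1+3/100) = 1921/2000 ≈ 0.960500
step 2 [2y] bond c/1=7/100: DF=(42579/40000 − 7/100·(0.960500))/(1+7/100) = 233/250 ≈ 0.932000
step 3 [3y] zero: DF = P = 1113/1250 ≈ 0.890400
step 4 [4y] zero: DF = P = 8857/10000 ≈ 0.885700
step 5 [5y] bond c/1=29/400: DF=(187369/160000 − 29/400·(0.960500+0.932000+0.890400+0.885700))/(1+29/400) = 8439/10000 ≈ 0.843900
step 6 [6y] bond c/1=3/50: DF=(285597/250000 − 3/50·(0.960500+0.932000+0.890400+0.885700+0.843900))/(1+3/50) = 8223/10000 ≈ 0.822300
step 7 [7y] bond c/1=21/400: DF=(4573771/4000000 − 21/400·(0.960500+0.932000+0.890400+0.885700+0.843900+0.822300))/(1+21/400) = 8203/10000 ≈ 0.820300
step 8 [8y] bond c/1=9/100: DF=(1413751/1000000 − 9/100·(0.960500+0.932000+0.890400+0.885700+0.843900+0.822300+0.820300))/(1+9/100) = 493/625 ≈ 0.788800

1 1 1921/2000
2 2 233/250
3 3 1113/1250
4 4 8857/10000
5 5 8439/10000
6 6 8223/10000
7 7 8203/10000
8 8 493/625
s(5y) = (1/(8439/10000) − 1)/(5) = 1561/42195 ≈ 3.6995%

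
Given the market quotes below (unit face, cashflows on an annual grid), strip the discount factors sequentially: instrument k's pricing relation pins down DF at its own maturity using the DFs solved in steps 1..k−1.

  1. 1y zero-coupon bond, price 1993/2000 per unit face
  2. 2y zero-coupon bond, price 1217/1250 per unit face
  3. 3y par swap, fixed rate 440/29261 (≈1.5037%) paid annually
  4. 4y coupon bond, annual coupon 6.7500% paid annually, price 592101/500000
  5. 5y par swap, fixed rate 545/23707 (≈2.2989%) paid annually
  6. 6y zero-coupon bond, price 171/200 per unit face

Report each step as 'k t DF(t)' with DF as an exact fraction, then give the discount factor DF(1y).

1 1 1993/2000
2 2 1217/1250
3 3 239/250
4 4 9243/10000
5 5 891/1000
6 6 171/200
DF(1y) = 1993/2000 ≈ 0.996500

step 1 [1y] zero: DF = P = 1993/2000 ≈ 0.996500
step 2 [2y] zero: DF = P = 1217/1250 ≈ 0.973600
step 3 [3y] swap r/1=440/29261: DF=(1 − 440/29261·(0.996500+0.973600))/(1+440/29261) = 239/250 ≈ 0.956000
step 4 [4y] bond c/1=27/400: DF=(592101/500000 − 27/400·(0.996500+0.973600+0.956000))/(1+27/400) = 9243/10000 ≈ 0.924300
step 5 [5y] swap r/1=545/23707: DF=(1 − 545/23707·(0.996500+0.973600+0.956000+0.924300))/(1+545/23707) = 891/1000 ≈ 0.891000
step 6 [6y] zero: DF = P = 171/200 ≈ 0.855000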